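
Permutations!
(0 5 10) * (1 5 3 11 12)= (0 3 11 12 1 5 10)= [3, 5, 2, 11, 4, 10, 6, 7, 8, 9, 0, 12, 1]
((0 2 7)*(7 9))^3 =(0 7 9 2)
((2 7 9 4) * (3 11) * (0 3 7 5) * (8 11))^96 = ((0 3 8 11 7 9 4 2 5))^96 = (0 4 11)(2 7 3)(5 9 8)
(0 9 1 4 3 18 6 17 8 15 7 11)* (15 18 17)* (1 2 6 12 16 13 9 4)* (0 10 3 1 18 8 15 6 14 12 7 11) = (0 4 1 18 7)(2 14 12 16 13 9)(3 17 15 11 10) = [4, 18, 14, 17, 1, 5, 6, 0, 8, 2, 3, 10, 16, 9, 12, 11, 13, 15, 7]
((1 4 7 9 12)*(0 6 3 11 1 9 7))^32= ((0 6 3 11 1 4)(9 12))^32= (12)(0 3 1)(4 6 11)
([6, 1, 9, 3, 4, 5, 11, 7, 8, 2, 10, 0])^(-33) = (11)(2 9)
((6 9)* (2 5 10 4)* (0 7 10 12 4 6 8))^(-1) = (0 8 9 6 10 7)(2 4 12 5) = ((0 7 10 6 9 8)(2 5 12 4))^(-1)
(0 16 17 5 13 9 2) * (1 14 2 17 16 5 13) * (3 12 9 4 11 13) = (0 5 1 14 2)(3 12 9 17)(4 11 13) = [5, 14, 0, 12, 11, 1, 6, 7, 8, 17, 10, 13, 9, 4, 2, 15, 16, 3]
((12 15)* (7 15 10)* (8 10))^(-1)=(7 10 8 12 15)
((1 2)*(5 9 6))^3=(9)(1 2)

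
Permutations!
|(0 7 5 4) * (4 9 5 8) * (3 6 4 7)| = |(0 3 6 4)(5 9)(7 8)| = 4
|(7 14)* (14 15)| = 3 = |(7 15 14)|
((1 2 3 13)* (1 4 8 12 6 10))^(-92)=(1 6 8 13 2 10 12 4 3)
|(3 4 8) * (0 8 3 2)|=|(0 8 2)(3 4)|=6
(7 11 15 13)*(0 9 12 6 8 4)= [9, 1, 2, 3, 0, 5, 8, 11, 4, 12, 10, 15, 6, 7, 14, 13]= (0 9 12 6 8 4)(7 11 15 13)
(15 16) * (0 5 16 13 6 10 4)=[5, 1, 2, 3, 0, 16, 10, 7, 8, 9, 4, 11, 12, 6, 14, 13, 15]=(0 5 16 15 13 6 10 4)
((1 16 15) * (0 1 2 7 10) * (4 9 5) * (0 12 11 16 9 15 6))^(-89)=((0 1 9 5 4 15 2 7 10 12 11 16 6))^(-89)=(0 9 4 2 10 11 6 1 5 15 7 12 16)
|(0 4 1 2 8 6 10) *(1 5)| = |(0 4 5 1 2 8 6 10)| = 8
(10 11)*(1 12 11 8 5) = (1 12 11 10 8 5) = [0, 12, 2, 3, 4, 1, 6, 7, 5, 9, 8, 10, 11]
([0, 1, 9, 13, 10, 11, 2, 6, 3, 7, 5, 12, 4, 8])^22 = [0, 1, 7, 13, 5, 12, 9, 2, 3, 6, 11, 4, 10, 8]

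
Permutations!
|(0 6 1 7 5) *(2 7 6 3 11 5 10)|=|(0 3 11 5)(1 6)(2 7 10)|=12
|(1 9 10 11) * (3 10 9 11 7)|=|(1 11)(3 10 7)|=6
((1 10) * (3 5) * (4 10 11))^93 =(1 11 4 10)(3 5)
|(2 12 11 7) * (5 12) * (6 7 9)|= 7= |(2 5 12 11 9 6 7)|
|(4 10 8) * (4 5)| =|(4 10 8 5)| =4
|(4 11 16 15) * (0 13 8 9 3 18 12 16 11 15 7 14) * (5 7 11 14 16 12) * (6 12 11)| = |(0 13 8 9 3 18 5 7 16 6 12 11 14)(4 15)| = 26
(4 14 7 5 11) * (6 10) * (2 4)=[0, 1, 4, 3, 14, 11, 10, 5, 8, 9, 6, 2, 12, 13, 7]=(2 4 14 7 5 11)(6 10)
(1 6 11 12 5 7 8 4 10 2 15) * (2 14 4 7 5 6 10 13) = [0, 10, 15, 3, 13, 5, 11, 8, 7, 9, 14, 12, 6, 2, 4, 1] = (1 10 14 4 13 2 15)(6 11 12)(7 8)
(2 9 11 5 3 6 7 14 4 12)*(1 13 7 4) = (1 13 7 14)(2 9 11 5 3 6 4 12) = [0, 13, 9, 6, 12, 3, 4, 14, 8, 11, 10, 5, 2, 7, 1]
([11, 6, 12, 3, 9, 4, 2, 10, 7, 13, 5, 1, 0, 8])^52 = [2, 0, 1, 3, 8, 13, 11, 4, 5, 7, 9, 12, 6, 10]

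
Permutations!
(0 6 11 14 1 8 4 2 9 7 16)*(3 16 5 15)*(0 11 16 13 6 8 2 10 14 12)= [8, 2, 9, 13, 10, 15, 16, 5, 4, 7, 14, 12, 0, 6, 1, 3, 11]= (0 8 4 10 14 1 2 9 7 5 15 3 13 6 16 11 12)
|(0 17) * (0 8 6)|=4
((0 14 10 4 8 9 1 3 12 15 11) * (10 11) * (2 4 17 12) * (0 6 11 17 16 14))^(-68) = ((1 3 2 4 8 9)(6 11)(10 16 14 17 12 15))^(-68) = (1 8 2)(3 9 4)(10 12 14)(15 17 16)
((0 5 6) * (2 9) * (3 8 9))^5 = (0 6 5)(2 3 8 9)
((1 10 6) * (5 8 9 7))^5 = (1 6 10)(5 8 9 7)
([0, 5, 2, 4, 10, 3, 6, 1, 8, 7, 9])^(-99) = (1 7 9 10 4 3 5)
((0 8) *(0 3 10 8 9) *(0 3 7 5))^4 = (0 8 9 7 3 5 10)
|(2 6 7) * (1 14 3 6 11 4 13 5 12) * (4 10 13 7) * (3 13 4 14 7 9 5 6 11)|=30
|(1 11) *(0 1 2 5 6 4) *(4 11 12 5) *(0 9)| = 9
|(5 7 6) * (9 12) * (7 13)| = |(5 13 7 6)(9 12)| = 4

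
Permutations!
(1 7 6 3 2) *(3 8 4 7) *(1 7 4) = [0, 3, 7, 2, 4, 5, 8, 6, 1] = (1 3 2 7 6 8)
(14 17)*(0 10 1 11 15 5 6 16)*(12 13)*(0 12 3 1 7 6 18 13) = (0 10 7 6 16 12)(1 11 15 5 18 13 3)(14 17) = [10, 11, 2, 1, 4, 18, 16, 6, 8, 9, 7, 15, 0, 3, 17, 5, 12, 14, 13]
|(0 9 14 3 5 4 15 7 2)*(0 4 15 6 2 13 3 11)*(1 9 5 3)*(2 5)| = 12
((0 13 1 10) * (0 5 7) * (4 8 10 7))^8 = (13)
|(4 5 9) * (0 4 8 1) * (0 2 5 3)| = |(0 4 3)(1 2 5 9 8)| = 15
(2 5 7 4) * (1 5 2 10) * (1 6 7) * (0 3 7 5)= (0 3 7 4 10 6 5 1)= [3, 0, 2, 7, 10, 1, 5, 4, 8, 9, 6]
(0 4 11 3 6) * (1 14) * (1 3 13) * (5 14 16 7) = (0 4 11 13 1 16 7 5 14 3 6) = [4, 16, 2, 6, 11, 14, 0, 5, 8, 9, 10, 13, 12, 1, 3, 15, 7]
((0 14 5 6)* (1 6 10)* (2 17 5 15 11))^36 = (0 5 15 1 2)(6 17 14 10 11)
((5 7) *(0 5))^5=(0 7 5)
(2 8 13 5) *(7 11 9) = (2 8 13 5)(7 11 9) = [0, 1, 8, 3, 4, 2, 6, 11, 13, 7, 10, 9, 12, 5]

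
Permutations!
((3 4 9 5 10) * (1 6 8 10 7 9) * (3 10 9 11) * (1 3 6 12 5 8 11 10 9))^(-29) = (1 8 9 10 7 5 12)(3 4)(6 11) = ((1 12 5 7 10 9 8)(3 4)(6 11))^(-29)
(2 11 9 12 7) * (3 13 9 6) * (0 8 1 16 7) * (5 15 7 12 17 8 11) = (0 11 6 3 13 9 17 8 1 16 12)(2 5 15 7) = [11, 16, 5, 13, 4, 15, 3, 2, 1, 17, 10, 6, 0, 9, 14, 7, 12, 8]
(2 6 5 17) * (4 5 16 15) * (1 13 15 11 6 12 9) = (1 13 15 4 5 17 2 12 9)(6 16 11) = [0, 13, 12, 3, 5, 17, 16, 7, 8, 1, 10, 6, 9, 15, 14, 4, 11, 2]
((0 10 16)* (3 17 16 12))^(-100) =(0 12 17)(3 16 10)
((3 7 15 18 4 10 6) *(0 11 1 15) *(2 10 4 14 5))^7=(0 2 1 6 18 7 5 11 10 15 3 14)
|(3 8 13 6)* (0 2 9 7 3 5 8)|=|(0 2 9 7 3)(5 8 13 6)|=20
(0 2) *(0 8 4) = [2, 1, 8, 3, 0, 5, 6, 7, 4] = (0 2 8 4)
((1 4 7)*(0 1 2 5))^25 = (0 1 4 7 2 5)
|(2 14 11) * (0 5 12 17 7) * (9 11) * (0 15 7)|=4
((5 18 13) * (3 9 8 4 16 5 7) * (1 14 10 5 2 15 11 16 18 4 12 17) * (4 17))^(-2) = ((1 14 10 5 17)(2 15 11 16)(3 9 8 12 4 18 13 7))^(-2) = (1 5 14 17 10)(2 11)(3 13 4 8)(7 18 12 9)(15 16)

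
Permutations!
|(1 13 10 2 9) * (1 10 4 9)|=|(1 13 4 9 10 2)|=6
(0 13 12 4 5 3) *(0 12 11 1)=(0 13 11 1)(3 12 4 5)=[13, 0, 2, 12, 5, 3, 6, 7, 8, 9, 10, 1, 4, 11]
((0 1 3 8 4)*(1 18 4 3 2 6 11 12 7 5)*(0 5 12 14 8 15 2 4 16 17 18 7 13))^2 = ((0 7 12 13)(1 4 5)(2 6 11 14 8 3 15)(16 17 18))^2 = (0 12)(1 5 4)(2 11 8 15 6 14 3)(7 13)(16 18 17)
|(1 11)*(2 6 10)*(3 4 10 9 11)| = 8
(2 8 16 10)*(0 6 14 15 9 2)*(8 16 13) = (0 6 14 15 9 2 16 10)(8 13) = [6, 1, 16, 3, 4, 5, 14, 7, 13, 2, 0, 11, 12, 8, 15, 9, 10]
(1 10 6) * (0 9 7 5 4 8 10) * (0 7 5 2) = (0 9 5 4 8 10 6 1 7 2) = [9, 7, 0, 3, 8, 4, 1, 2, 10, 5, 6]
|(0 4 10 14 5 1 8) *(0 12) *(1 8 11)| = |(0 4 10 14 5 8 12)(1 11)| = 14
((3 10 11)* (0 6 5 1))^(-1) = ((0 6 5 1)(3 10 11))^(-1) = (0 1 5 6)(3 11 10)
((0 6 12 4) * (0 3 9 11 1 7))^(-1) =(0 7 1 11 9 3 4 12 6)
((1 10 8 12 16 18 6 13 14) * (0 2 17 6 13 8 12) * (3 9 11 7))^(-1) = (0 8 6 17 2)(1 14 13 18 16 12 10)(3 7 11 9)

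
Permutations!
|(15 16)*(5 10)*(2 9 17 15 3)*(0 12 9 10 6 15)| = 28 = |(0 12 9 17)(2 10 5 6 15 16 3)|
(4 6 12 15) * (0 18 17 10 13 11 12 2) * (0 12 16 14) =(0 18 17 10 13 11 16 14)(2 12 15 4 6) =[18, 1, 12, 3, 6, 5, 2, 7, 8, 9, 13, 16, 15, 11, 0, 4, 14, 10, 17]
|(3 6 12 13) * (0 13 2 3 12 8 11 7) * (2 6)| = 14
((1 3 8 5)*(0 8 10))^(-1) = (0 10 3 1 5 8)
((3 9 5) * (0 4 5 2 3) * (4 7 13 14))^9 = ((0 7 13 14 4 5)(2 3 9))^9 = (0 14)(4 7)(5 13)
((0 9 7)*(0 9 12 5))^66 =((0 12 5)(7 9))^66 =(12)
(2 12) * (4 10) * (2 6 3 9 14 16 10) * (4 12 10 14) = [0, 1, 10, 9, 2, 5, 3, 7, 8, 4, 12, 11, 6, 13, 16, 15, 14] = (2 10 12 6 3 9 4)(14 16)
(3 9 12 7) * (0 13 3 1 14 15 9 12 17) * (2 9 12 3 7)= (0 13 7 1 14 15 12 2 9 17)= [13, 14, 9, 3, 4, 5, 6, 1, 8, 17, 10, 11, 2, 7, 15, 12, 16, 0]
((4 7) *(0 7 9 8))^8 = (0 9 7 8 4) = ((0 7 4 9 8))^8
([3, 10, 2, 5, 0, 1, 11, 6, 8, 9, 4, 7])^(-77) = [3, 10, 2, 5, 0, 1, 11, 6, 8, 9, 4, 7]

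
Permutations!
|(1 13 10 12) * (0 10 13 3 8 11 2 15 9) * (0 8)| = |(0 10 12 1 3)(2 15 9 8 11)| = 5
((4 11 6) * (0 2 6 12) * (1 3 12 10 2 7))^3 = ((0 7 1 3 12)(2 6 4 11 10))^3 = (0 3 7 12 1)(2 11 6 10 4)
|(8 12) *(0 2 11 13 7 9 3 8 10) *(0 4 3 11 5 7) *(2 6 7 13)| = |(0 6 7 9 11 2 5 13)(3 8 12 10 4)| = 40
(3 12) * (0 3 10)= [3, 1, 2, 12, 4, 5, 6, 7, 8, 9, 0, 11, 10]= (0 3 12 10)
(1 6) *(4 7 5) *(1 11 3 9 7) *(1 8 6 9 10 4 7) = (1 9)(3 10 4 8 6 11)(5 7) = [0, 9, 2, 10, 8, 7, 11, 5, 6, 1, 4, 3]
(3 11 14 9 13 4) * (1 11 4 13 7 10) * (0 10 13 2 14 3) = (0 10 1 11 3 4)(2 14 9 7 13) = [10, 11, 14, 4, 0, 5, 6, 13, 8, 7, 1, 3, 12, 2, 9]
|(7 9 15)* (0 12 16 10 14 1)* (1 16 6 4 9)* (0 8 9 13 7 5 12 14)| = |(0 14 16 10)(1 8 9 15 5 12 6 4 13 7)| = 20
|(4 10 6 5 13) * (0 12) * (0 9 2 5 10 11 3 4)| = |(0 12 9 2 5 13)(3 4 11)(6 10)| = 6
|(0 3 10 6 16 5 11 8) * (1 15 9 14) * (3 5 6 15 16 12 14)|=20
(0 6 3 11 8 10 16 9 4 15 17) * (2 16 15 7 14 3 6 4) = (0 4 7 14 3 11 8 10 15 17)(2 16 9) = [4, 1, 16, 11, 7, 5, 6, 14, 10, 2, 15, 8, 12, 13, 3, 17, 9, 0]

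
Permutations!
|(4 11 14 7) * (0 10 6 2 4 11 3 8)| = |(0 10 6 2 4 3 8)(7 11 14)| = 21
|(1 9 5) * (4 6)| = 6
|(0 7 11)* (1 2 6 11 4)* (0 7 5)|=|(0 5)(1 2 6 11 7 4)|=6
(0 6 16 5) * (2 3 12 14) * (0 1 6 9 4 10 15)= (0 9 4 10 15)(1 6 16 5)(2 3 12 14)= [9, 6, 3, 12, 10, 1, 16, 7, 8, 4, 15, 11, 14, 13, 2, 0, 5]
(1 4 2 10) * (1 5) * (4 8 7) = (1 8 7 4 2 10 5) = [0, 8, 10, 3, 2, 1, 6, 4, 7, 9, 5]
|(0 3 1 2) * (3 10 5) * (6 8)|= 6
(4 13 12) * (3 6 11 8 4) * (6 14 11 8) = (3 14 11 6 8 4 13 12) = [0, 1, 2, 14, 13, 5, 8, 7, 4, 9, 10, 6, 3, 12, 11]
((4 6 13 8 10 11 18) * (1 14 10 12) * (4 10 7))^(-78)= ((1 14 7 4 6 13 8 12)(10 11 18))^(-78)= (18)(1 7 6 8)(4 13 12 14)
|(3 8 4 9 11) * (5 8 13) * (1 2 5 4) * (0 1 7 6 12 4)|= |(0 1 2 5 8 7 6 12 4 9 11 3 13)|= 13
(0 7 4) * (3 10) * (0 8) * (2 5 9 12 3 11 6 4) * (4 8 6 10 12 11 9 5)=(0 7 2 4 6 8)(3 12)(9 11 10)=[7, 1, 4, 12, 6, 5, 8, 2, 0, 11, 9, 10, 3]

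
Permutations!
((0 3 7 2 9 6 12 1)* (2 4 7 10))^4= ((0 3 10 2 9 6 12 1)(4 7))^4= (0 9)(1 2)(3 6)(10 12)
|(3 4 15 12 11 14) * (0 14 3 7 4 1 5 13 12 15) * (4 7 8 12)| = |(15)(0 14 8 12 11 3 1 5 13 4)| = 10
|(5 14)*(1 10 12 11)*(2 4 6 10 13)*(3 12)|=18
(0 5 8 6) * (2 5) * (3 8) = (0 2 5 3 8 6) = [2, 1, 5, 8, 4, 3, 0, 7, 6]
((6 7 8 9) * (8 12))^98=((6 7 12 8 9))^98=(6 8 7 9 12)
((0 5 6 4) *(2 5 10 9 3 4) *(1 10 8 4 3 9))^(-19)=((0 8 4)(1 10)(2 5 6))^(-19)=(0 4 8)(1 10)(2 6 5)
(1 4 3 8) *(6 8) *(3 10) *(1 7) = [0, 4, 2, 6, 10, 5, 8, 1, 7, 9, 3] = (1 4 10 3 6 8 7)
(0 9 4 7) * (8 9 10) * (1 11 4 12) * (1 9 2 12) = (0 10 8 2 12 9 1 11 4 7) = [10, 11, 12, 3, 7, 5, 6, 0, 2, 1, 8, 4, 9]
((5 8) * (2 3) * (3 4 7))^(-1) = (2 3 7 4)(5 8)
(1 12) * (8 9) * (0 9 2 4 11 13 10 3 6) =[9, 12, 4, 6, 11, 5, 0, 7, 2, 8, 3, 13, 1, 10] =(0 9 8 2 4 11 13 10 3 6)(1 12)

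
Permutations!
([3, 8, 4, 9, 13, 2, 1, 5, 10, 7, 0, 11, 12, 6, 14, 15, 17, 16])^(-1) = [10, 6, 5, 0, 2, 7, 13, 9, 1, 3, 8, 11, 12, 4, 14, 15, 17, 16]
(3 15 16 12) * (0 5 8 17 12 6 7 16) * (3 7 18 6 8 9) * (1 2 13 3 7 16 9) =(0 5 1 2 13 3 15)(6 18)(7 9)(8 17 12 16) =[5, 2, 13, 15, 4, 1, 18, 9, 17, 7, 10, 11, 16, 3, 14, 0, 8, 12, 6]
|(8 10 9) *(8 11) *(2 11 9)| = 4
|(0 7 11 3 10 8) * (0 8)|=5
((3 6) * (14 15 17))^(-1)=((3 6)(14 15 17))^(-1)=(3 6)(14 17 15)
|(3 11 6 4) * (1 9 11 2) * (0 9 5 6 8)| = 12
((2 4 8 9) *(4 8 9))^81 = ((2 8 4 9))^81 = (2 8 4 9)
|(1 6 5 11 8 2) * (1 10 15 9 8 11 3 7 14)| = |(1 6 5 3 7 14)(2 10 15 9 8)| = 30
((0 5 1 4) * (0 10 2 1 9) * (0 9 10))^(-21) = ((0 5 10 2 1 4))^(-21) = (0 2)(1 5)(4 10)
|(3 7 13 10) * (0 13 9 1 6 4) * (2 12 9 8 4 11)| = 42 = |(0 13 10 3 7 8 4)(1 6 11 2 12 9)|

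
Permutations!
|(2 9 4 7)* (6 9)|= 5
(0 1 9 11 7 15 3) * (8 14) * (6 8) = (0 1 9 11 7 15 3)(6 8 14) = [1, 9, 2, 0, 4, 5, 8, 15, 14, 11, 10, 7, 12, 13, 6, 3]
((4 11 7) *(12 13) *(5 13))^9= (13)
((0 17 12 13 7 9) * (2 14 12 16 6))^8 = ((0 17 16 6 2 14 12 13 7 9))^8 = (0 7 12 2 16)(6 17 9 13 14)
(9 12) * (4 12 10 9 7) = (4 12 7)(9 10) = [0, 1, 2, 3, 12, 5, 6, 4, 8, 10, 9, 11, 7]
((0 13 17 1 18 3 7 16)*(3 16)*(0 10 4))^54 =(0 10 18 17)(1 13 4 16)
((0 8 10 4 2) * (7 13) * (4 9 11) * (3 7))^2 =(0 10 11 2 8 9 4)(3 13 7)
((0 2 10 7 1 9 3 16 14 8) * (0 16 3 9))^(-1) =((0 2 10 7 1)(8 16 14))^(-1) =(0 1 7 10 2)(8 14 16)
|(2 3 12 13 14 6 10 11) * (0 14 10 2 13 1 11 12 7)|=|(0 14 6 2 3 7)(1 11 13 10 12)|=30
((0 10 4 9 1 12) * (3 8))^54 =((0 10 4 9 1 12)(3 8))^54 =(12)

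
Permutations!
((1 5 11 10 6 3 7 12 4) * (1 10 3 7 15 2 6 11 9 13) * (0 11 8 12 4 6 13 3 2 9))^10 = ((0 11 2 13 1 5)(3 15 9)(4 10 8 12 6 7))^10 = (0 1 2)(3 15 9)(4 6 8)(5 13 11)(7 12 10)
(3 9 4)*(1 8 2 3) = [0, 8, 3, 9, 1, 5, 6, 7, 2, 4] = (1 8 2 3 9 4)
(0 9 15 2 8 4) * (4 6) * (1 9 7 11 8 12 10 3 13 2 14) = [7, 9, 12, 13, 0, 5, 4, 11, 6, 15, 3, 8, 10, 2, 1, 14] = (0 7 11 8 6 4)(1 9 15 14)(2 12 10 3 13)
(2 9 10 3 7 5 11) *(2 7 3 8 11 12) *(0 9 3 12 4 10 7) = [9, 1, 3, 12, 10, 4, 6, 5, 11, 7, 8, 0, 2] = (0 9 7 5 4 10 8 11)(2 3 12)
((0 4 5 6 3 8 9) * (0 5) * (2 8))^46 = ((0 4)(2 8 9 5 6 3))^46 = (2 6 9)(3 5 8)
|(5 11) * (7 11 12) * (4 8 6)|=|(4 8 6)(5 12 7 11)|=12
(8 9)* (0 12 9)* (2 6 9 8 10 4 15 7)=(0 12 8)(2 6 9 10 4 15 7)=[12, 1, 6, 3, 15, 5, 9, 2, 0, 10, 4, 11, 8, 13, 14, 7]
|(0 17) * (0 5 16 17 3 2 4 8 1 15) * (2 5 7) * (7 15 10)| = 6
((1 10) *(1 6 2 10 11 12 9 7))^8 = (1 9 11 7 12)(2 6 10) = ((1 11 12 9 7)(2 10 6))^8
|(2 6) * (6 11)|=3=|(2 11 6)|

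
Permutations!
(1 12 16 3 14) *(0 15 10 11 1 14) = (0 15 10 11 1 12 16 3) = [15, 12, 2, 0, 4, 5, 6, 7, 8, 9, 11, 1, 16, 13, 14, 10, 3]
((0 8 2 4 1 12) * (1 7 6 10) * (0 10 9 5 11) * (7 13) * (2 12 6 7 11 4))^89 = (0 8 12 10 1 6 9 5 4 13 11)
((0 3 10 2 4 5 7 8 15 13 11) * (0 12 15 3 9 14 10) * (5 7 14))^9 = ((0 9 5 14 10 2 4 7 8 3)(11 12 15 13))^9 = (0 3 8 7 4 2 10 14 5 9)(11 12 15 13)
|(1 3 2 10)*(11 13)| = |(1 3 2 10)(11 13)| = 4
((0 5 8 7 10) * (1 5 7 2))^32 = (0 10 7)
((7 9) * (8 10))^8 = ((7 9)(8 10))^8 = (10)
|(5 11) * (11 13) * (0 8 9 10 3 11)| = 8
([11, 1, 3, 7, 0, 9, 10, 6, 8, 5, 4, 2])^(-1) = (0 4 10 6 7 3 2 11)(5 9)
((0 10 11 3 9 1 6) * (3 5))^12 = (0 3)(1 11)(5 6)(9 10)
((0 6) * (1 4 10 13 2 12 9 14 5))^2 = (1 10 2 9 5 4 13 12 14) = ((0 6)(1 4 10 13 2 12 9 14 5))^2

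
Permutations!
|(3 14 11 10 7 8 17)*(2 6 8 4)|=10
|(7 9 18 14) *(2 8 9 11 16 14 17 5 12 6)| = |(2 8 9 18 17 5 12 6)(7 11 16 14)| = 8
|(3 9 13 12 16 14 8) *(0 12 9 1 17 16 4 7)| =12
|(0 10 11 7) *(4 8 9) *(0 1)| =|(0 10 11 7 1)(4 8 9)| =15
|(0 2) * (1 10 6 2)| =|(0 1 10 6 2)| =5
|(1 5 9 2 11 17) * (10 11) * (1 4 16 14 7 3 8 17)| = 42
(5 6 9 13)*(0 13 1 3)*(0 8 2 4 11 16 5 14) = (0 13 14)(1 3 8 2 4 11 16 5 6 9) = [13, 3, 4, 8, 11, 6, 9, 7, 2, 1, 10, 16, 12, 14, 0, 15, 5]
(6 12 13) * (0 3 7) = (0 3 7)(6 12 13) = [3, 1, 2, 7, 4, 5, 12, 0, 8, 9, 10, 11, 13, 6]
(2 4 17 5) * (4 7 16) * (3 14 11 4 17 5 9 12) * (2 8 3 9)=(2 7 16 17)(3 14 11 4 5 8)(9 12)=[0, 1, 7, 14, 5, 8, 6, 16, 3, 12, 10, 4, 9, 13, 11, 15, 17, 2]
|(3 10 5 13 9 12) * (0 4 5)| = |(0 4 5 13 9 12 3 10)| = 8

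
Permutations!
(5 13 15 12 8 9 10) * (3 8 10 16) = (3 8 9 16)(5 13 15 12 10) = [0, 1, 2, 8, 4, 13, 6, 7, 9, 16, 5, 11, 10, 15, 14, 12, 3]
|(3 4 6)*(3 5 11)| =|(3 4 6 5 11)| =5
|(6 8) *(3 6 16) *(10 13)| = 4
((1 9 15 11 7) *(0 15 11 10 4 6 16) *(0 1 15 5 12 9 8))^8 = (0 4 9 1 15 5 6 11 8 10 12 16 7)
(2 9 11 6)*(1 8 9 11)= (1 8 9)(2 11 6)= [0, 8, 11, 3, 4, 5, 2, 7, 9, 1, 10, 6]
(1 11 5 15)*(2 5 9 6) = [0, 11, 5, 3, 4, 15, 2, 7, 8, 6, 10, 9, 12, 13, 14, 1] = (1 11 9 6 2 5 15)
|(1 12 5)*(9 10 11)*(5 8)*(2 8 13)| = |(1 12 13 2 8 5)(9 10 11)| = 6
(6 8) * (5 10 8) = (5 10 8 6) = [0, 1, 2, 3, 4, 10, 5, 7, 6, 9, 8]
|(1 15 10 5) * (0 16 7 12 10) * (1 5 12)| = 10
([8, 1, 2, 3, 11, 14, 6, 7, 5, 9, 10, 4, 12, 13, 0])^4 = (14)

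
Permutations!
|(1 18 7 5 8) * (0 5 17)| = 7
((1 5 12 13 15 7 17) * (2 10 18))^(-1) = (1 17 7 15 13 12 5)(2 18 10) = ((1 5 12 13 15 7 17)(2 10 18))^(-1)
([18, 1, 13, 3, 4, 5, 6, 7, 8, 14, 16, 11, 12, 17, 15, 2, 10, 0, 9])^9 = [18, 1, 13, 3, 4, 5, 6, 7, 8, 14, 16, 11, 12, 17, 15, 2, 10, 0, 9]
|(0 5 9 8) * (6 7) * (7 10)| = |(0 5 9 8)(6 10 7)| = 12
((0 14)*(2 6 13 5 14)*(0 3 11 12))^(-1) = ((0 2 6 13 5 14 3 11 12))^(-1) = (0 12 11 3 14 5 13 6 2)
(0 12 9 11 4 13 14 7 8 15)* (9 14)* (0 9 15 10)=(0 12 14 7 8 10)(4 13 15 9 11)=[12, 1, 2, 3, 13, 5, 6, 8, 10, 11, 0, 4, 14, 15, 7, 9]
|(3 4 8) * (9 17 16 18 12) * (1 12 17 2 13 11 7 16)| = |(1 12 9 2 13 11 7 16 18 17)(3 4 8)| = 30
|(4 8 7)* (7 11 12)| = |(4 8 11 12 7)| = 5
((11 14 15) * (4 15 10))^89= (4 10 14 11 15)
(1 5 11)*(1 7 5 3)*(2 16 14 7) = (1 3)(2 16 14 7 5 11) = [0, 3, 16, 1, 4, 11, 6, 5, 8, 9, 10, 2, 12, 13, 7, 15, 14]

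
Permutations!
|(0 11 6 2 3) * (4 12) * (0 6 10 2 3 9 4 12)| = 6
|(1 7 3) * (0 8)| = |(0 8)(1 7 3)| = 6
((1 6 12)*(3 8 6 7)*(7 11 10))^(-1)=(1 12 6 8 3 7 10 11)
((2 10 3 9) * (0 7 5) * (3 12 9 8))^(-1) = (0 5 7)(2 9 12 10)(3 8)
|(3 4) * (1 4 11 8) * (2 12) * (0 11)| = 6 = |(0 11 8 1 4 3)(2 12)|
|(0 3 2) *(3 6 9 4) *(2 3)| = |(0 6 9 4 2)| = 5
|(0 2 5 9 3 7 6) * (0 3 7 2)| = 6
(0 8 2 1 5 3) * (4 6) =(0 8 2 1 5 3)(4 6) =[8, 5, 1, 0, 6, 3, 4, 7, 2]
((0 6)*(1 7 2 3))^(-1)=((0 6)(1 7 2 3))^(-1)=(0 6)(1 3 2 7)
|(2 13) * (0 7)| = 2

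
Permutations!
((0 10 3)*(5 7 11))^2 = (0 3 10)(5 11 7)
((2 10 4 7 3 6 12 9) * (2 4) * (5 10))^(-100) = (2 10 5)(3 12 4)(6 9 7)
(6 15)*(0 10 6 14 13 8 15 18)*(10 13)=[13, 1, 2, 3, 4, 5, 18, 7, 15, 9, 6, 11, 12, 8, 10, 14, 16, 17, 0]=(0 13 8 15 14 10 6 18)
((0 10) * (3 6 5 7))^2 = (10)(3 5)(6 7) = ((0 10)(3 6 5 7))^2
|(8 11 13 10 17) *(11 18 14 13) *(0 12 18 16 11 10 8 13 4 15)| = 6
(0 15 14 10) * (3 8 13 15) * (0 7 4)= [3, 1, 2, 8, 0, 5, 6, 4, 13, 9, 7, 11, 12, 15, 10, 14]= (0 3 8 13 15 14 10 7 4)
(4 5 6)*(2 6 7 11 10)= (2 6 4 5 7 11 10)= [0, 1, 6, 3, 5, 7, 4, 11, 8, 9, 2, 10]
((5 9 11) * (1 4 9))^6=(1 4 9 11 5)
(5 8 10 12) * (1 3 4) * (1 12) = [0, 3, 2, 4, 12, 8, 6, 7, 10, 9, 1, 11, 5] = (1 3 4 12 5 8 10)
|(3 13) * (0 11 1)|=6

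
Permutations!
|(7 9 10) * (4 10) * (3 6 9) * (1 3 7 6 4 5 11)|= |(1 3 4 10 6 9 5 11)|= 8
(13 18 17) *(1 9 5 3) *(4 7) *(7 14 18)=(1 9 5 3)(4 14 18 17 13 7)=[0, 9, 2, 1, 14, 3, 6, 4, 8, 5, 10, 11, 12, 7, 18, 15, 16, 13, 17]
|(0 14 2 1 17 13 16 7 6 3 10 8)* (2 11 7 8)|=13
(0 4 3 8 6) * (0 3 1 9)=(0 4 1 9)(3 8 6)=[4, 9, 2, 8, 1, 5, 3, 7, 6, 0]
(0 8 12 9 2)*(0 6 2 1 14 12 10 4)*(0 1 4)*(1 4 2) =(0 8 10)(1 14 12 9 2 6) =[8, 14, 6, 3, 4, 5, 1, 7, 10, 2, 0, 11, 9, 13, 12]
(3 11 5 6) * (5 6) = [0, 1, 2, 11, 4, 5, 3, 7, 8, 9, 10, 6] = (3 11 6)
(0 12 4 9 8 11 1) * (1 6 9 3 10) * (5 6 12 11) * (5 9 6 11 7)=(0 7 5 11 12 4 3 10 1)(8 9)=[7, 0, 2, 10, 3, 11, 6, 5, 9, 8, 1, 12, 4]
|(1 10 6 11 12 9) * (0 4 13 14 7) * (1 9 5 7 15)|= 12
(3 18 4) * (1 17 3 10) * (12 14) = [0, 17, 2, 18, 10, 5, 6, 7, 8, 9, 1, 11, 14, 13, 12, 15, 16, 3, 4] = (1 17 3 18 4 10)(12 14)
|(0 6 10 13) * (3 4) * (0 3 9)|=7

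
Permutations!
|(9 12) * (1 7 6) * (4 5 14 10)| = 12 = |(1 7 6)(4 5 14 10)(9 12)|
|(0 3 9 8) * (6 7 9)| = 6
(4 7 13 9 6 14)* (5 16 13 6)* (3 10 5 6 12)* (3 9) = (3 10 5 16 13)(4 7 12 9 6 14) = [0, 1, 2, 10, 7, 16, 14, 12, 8, 6, 5, 11, 9, 3, 4, 15, 13]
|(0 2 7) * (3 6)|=6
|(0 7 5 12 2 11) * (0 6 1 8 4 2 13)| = 30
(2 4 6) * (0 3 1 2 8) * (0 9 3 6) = [6, 2, 4, 1, 0, 5, 8, 7, 9, 3] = (0 6 8 9 3 1 2 4)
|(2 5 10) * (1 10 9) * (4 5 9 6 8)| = 4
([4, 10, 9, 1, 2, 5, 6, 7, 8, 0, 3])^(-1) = [9, 3, 4, 10, 0, 5, 6, 7, 8, 2, 1]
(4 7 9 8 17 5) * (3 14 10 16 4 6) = (3 14 10 16 4 7 9 8 17 5 6) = [0, 1, 2, 14, 7, 6, 3, 9, 17, 8, 16, 11, 12, 13, 10, 15, 4, 5]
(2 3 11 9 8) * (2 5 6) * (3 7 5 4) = (2 7 5 6)(3 11 9 8 4) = [0, 1, 7, 11, 3, 6, 2, 5, 4, 8, 10, 9]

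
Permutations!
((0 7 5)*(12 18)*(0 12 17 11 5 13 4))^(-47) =((0 7 13 4)(5 12 18 17 11))^(-47) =(0 7 13 4)(5 17 12 11 18)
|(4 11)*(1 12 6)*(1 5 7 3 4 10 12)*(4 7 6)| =4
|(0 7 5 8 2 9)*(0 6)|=7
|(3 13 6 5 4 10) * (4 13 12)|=12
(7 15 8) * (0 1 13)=(0 1 13)(7 15 8)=[1, 13, 2, 3, 4, 5, 6, 15, 7, 9, 10, 11, 12, 0, 14, 8]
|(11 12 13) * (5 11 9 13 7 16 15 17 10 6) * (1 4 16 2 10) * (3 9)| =105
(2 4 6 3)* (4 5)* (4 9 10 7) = [0, 1, 5, 2, 6, 9, 3, 4, 8, 10, 7] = (2 5 9 10 7 4 6 3)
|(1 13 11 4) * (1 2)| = 5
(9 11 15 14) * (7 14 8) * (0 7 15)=[7, 1, 2, 3, 4, 5, 6, 14, 15, 11, 10, 0, 12, 13, 9, 8]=(0 7 14 9 11)(8 15)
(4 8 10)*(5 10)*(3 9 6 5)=(3 9 6 5 10 4 8)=[0, 1, 2, 9, 8, 10, 5, 7, 3, 6, 4]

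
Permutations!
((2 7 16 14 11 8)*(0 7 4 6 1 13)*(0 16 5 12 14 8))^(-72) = ((0 7 5 12 14 11)(1 13 16 8 2 4 6))^(-72) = (1 4 8 13 6 2 16)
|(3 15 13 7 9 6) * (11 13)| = 7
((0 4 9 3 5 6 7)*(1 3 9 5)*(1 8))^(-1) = (9)(0 7 6 5 4)(1 8 3)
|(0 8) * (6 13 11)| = 6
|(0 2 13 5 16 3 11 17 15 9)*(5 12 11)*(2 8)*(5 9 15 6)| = 12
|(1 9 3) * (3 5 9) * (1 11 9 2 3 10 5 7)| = 8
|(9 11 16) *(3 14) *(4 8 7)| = |(3 14)(4 8 7)(9 11 16)| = 6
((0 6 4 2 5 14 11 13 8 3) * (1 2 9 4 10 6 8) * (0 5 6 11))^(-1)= (0 14 5 3 8)(1 13 11 10 6 2)(4 9)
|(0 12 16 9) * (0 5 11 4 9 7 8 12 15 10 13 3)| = 20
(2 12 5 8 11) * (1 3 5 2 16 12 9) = (1 3 5 8 11 16 12 2 9) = [0, 3, 9, 5, 4, 8, 6, 7, 11, 1, 10, 16, 2, 13, 14, 15, 12]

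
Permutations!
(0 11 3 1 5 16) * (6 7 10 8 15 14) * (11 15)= [15, 5, 2, 1, 4, 16, 7, 10, 11, 9, 8, 3, 12, 13, 6, 14, 0]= (0 15 14 6 7 10 8 11 3 1 5 16)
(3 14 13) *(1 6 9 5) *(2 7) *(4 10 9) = (1 6 4 10 9 5)(2 7)(3 14 13) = [0, 6, 7, 14, 10, 1, 4, 2, 8, 5, 9, 11, 12, 3, 13]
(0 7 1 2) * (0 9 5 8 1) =[7, 2, 9, 3, 4, 8, 6, 0, 1, 5] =(0 7)(1 2 9 5 8)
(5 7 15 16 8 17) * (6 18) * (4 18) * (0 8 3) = (0 8 17 5 7 15 16 3)(4 18 6) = [8, 1, 2, 0, 18, 7, 4, 15, 17, 9, 10, 11, 12, 13, 14, 16, 3, 5, 6]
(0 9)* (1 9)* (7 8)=(0 1 9)(7 8)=[1, 9, 2, 3, 4, 5, 6, 8, 7, 0]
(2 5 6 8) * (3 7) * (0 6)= [6, 1, 5, 7, 4, 0, 8, 3, 2]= (0 6 8 2 5)(3 7)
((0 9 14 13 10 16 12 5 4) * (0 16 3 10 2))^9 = (0 2 13 14 9)(3 10)(4 16 12 5)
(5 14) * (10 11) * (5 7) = (5 14 7)(10 11) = [0, 1, 2, 3, 4, 14, 6, 5, 8, 9, 11, 10, 12, 13, 7]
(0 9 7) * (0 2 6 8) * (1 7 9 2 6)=[2, 7, 1, 3, 4, 5, 8, 6, 0, 9]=(9)(0 2 1 7 6 8)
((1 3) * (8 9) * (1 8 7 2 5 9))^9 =((1 3 8)(2 5 9 7))^9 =(2 5 9 7)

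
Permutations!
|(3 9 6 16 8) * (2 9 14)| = |(2 9 6 16 8 3 14)| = 7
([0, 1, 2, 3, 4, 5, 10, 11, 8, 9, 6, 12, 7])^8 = (7 12 11)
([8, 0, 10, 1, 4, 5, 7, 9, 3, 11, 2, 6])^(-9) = (0 1 3 8)(2 10)(6 11 9 7)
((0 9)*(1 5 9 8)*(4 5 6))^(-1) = ((0 8 1 6 4 5 9))^(-1) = (0 9 5 4 6 1 8)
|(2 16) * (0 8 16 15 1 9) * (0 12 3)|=|(0 8 16 2 15 1 9 12 3)|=9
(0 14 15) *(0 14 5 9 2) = [5, 1, 0, 3, 4, 9, 6, 7, 8, 2, 10, 11, 12, 13, 15, 14] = (0 5 9 2)(14 15)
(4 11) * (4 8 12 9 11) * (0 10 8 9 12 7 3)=(12)(0 10 8 7 3)(9 11)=[10, 1, 2, 0, 4, 5, 6, 3, 7, 11, 8, 9, 12]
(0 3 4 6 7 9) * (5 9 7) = (0 3 4 6 5 9) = [3, 1, 2, 4, 6, 9, 5, 7, 8, 0]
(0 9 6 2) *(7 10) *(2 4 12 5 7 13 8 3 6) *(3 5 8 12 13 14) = (0 9 2)(3 6 4 13 12 8 5 7 10 14) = [9, 1, 0, 6, 13, 7, 4, 10, 5, 2, 14, 11, 8, 12, 3]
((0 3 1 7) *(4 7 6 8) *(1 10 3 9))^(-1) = (0 7 4 8 6 1 9)(3 10)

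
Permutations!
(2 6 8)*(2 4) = (2 6 8 4) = [0, 1, 6, 3, 2, 5, 8, 7, 4]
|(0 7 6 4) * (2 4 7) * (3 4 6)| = |(0 2 6 7 3 4)| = 6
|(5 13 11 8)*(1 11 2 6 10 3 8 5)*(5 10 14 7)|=|(1 11 10 3 8)(2 6 14 7 5 13)|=30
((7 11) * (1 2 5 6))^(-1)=((1 2 5 6)(7 11))^(-1)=(1 6 5 2)(7 11)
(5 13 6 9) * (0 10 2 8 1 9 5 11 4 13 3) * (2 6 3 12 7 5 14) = [10, 9, 8, 0, 13, 12, 14, 5, 1, 11, 6, 4, 7, 3, 2] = (0 10 6 14 2 8 1 9 11 4 13 3)(5 12 7)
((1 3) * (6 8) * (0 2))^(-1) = (0 2)(1 3)(6 8)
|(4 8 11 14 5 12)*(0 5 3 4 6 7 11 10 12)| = 18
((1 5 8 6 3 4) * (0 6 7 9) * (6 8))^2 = (0 7)(1 6 4 5 3)(8 9)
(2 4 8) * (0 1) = (0 1)(2 4 8) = [1, 0, 4, 3, 8, 5, 6, 7, 2]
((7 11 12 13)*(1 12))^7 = ((1 12 13 7 11))^7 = (1 13 11 12 7)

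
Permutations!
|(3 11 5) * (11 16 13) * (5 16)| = |(3 5)(11 16 13)| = 6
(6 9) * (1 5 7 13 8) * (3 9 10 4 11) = (1 5 7 13 8)(3 9 6 10 4 11) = [0, 5, 2, 9, 11, 7, 10, 13, 1, 6, 4, 3, 12, 8]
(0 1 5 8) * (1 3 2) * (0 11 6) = (0 3 2 1 5 8 11 6) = [3, 5, 1, 2, 4, 8, 0, 7, 11, 9, 10, 6]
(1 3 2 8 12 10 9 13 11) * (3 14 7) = (1 14 7 3 2 8 12 10 9 13 11) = [0, 14, 8, 2, 4, 5, 6, 3, 12, 13, 9, 1, 10, 11, 7]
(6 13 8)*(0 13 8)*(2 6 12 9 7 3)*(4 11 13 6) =(0 6 8 12 9 7 3 2 4 11 13) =[6, 1, 4, 2, 11, 5, 8, 3, 12, 7, 10, 13, 9, 0]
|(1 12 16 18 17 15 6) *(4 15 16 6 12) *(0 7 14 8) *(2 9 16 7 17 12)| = |(0 17 7 14 8)(1 4 15 2 9 16 18 12 6)| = 45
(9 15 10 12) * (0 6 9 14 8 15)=(0 6 9)(8 15 10 12 14)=[6, 1, 2, 3, 4, 5, 9, 7, 15, 0, 12, 11, 14, 13, 8, 10]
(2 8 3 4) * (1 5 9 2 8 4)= [0, 5, 4, 1, 8, 9, 6, 7, 3, 2]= (1 5 9 2 4 8 3)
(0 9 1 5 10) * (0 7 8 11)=(0 9 1 5 10 7 8 11)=[9, 5, 2, 3, 4, 10, 6, 8, 11, 1, 7, 0]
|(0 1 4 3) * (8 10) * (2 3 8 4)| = |(0 1 2 3)(4 8 10)| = 12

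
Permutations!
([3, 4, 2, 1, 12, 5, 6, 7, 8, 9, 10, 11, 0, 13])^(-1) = (13)(0 12 4 1 3)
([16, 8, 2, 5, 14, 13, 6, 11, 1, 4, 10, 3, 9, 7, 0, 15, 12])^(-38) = [4, 1, 2, 13, 12, 7, 6, 3, 8, 16, 10, 5, 0, 11, 9, 15, 14]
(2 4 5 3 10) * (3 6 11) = (2 4 5 6 11 3 10) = [0, 1, 4, 10, 5, 6, 11, 7, 8, 9, 2, 3]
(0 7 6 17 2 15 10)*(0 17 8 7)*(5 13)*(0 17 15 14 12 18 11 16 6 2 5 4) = (0 17 5 13 4)(2 14 12 18 11 16 6 8 7)(10 15) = [17, 1, 14, 3, 0, 13, 8, 2, 7, 9, 15, 16, 18, 4, 12, 10, 6, 5, 11]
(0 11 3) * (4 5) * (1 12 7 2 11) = (0 1 12 7 2 11 3)(4 5) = [1, 12, 11, 0, 5, 4, 6, 2, 8, 9, 10, 3, 7]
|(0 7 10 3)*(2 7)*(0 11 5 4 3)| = 4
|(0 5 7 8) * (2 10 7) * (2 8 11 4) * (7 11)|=12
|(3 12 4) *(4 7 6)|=|(3 12 7 6 4)|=5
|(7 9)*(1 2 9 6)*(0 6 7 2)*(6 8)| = |(0 8 6 1)(2 9)| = 4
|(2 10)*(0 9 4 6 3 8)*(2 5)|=6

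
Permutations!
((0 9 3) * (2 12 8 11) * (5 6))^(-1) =(0 3 9)(2 11 8 12)(5 6)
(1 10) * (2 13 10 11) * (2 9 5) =(1 11 9 5 2 13 10) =[0, 11, 13, 3, 4, 2, 6, 7, 8, 5, 1, 9, 12, 10]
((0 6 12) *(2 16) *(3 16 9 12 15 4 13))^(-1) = ((0 6 15 4 13 3 16 2 9 12))^(-1) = (0 12 9 2 16 3 13 4 15 6)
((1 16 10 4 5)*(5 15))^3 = (1 4)(5 10)(15 16)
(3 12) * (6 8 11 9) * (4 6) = [0, 1, 2, 12, 6, 5, 8, 7, 11, 4, 10, 9, 3] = (3 12)(4 6 8 11 9)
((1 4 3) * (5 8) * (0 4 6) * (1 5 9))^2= (0 3 8 1)(4 5 9 6)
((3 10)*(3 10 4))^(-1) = ((10)(3 4))^(-1) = (10)(3 4)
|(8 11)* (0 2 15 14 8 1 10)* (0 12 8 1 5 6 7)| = |(0 2 15 14 1 10 12 8 11 5 6 7)| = 12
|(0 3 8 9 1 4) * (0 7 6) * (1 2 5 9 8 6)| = 3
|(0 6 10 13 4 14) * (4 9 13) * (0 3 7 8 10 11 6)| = 6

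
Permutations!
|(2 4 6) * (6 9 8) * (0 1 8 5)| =|(0 1 8 6 2 4 9 5)| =8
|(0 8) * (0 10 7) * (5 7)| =5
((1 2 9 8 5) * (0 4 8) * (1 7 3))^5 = (0 3 4 1 8 2 5 9 7)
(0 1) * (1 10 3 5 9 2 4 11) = [10, 0, 4, 5, 11, 9, 6, 7, 8, 2, 3, 1] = (0 10 3 5 9 2 4 11 1)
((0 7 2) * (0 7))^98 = (7)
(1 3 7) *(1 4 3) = (3 7 4) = [0, 1, 2, 7, 3, 5, 6, 4]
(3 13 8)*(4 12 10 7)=[0, 1, 2, 13, 12, 5, 6, 4, 3, 9, 7, 11, 10, 8]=(3 13 8)(4 12 10 7)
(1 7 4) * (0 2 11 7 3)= (0 2 11 7 4 1 3)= [2, 3, 11, 0, 1, 5, 6, 4, 8, 9, 10, 7]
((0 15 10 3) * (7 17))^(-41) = (0 3 10 15)(7 17)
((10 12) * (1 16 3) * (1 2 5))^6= ((1 16 3 2 5)(10 12))^6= (1 16 3 2 5)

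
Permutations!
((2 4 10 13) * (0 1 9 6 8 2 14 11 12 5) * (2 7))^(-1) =(0 5 12 11 14 13 10 4 2 7 8 6 9 1) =((0 1 9 6 8 7 2 4 10 13 14 11 12 5))^(-1)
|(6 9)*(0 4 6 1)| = |(0 4 6 9 1)| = 5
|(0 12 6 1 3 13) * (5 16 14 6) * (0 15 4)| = 11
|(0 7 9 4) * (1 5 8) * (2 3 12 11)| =|(0 7 9 4)(1 5 8)(2 3 12 11)| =12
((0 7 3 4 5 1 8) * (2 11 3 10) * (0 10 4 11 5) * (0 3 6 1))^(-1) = (0 5 2 10 8 1 6 11 3 4 7)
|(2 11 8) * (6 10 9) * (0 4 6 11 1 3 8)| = 12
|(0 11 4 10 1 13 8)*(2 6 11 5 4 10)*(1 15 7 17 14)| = |(0 5 4 2 6 11 10 15 7 17 14 1 13 8)| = 14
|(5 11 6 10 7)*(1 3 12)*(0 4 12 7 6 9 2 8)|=22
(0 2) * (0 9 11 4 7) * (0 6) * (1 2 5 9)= [5, 2, 1, 3, 7, 9, 0, 6, 8, 11, 10, 4]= (0 5 9 11 4 7 6)(1 2)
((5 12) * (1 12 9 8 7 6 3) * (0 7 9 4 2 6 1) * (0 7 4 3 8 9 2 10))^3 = ((0 4 10)(1 12 5 3 7)(2 6 8))^3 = (1 3 12 7 5)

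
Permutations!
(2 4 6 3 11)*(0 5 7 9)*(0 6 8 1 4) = (0 5 7 9 6 3 11 2)(1 4 8) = [5, 4, 0, 11, 8, 7, 3, 9, 1, 6, 10, 2]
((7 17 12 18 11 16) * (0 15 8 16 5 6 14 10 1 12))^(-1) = (0 17 7 16 8 15)(1 10 14 6 5 11 18 12) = ((0 15 8 16 7 17)(1 12 18 11 5 6 14 10))^(-1)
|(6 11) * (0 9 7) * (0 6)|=|(0 9 7 6 11)|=5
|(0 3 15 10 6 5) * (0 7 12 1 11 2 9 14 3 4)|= 12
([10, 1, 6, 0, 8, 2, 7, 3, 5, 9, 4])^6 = (0 6 8)(2 4 3)(5 10 7)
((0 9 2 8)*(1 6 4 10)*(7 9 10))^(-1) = (0 8 2 9 7 4 6 1 10)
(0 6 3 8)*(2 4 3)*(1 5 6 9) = [9, 5, 4, 8, 3, 6, 2, 7, 0, 1] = (0 9 1 5 6 2 4 3 8)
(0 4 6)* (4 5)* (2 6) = (0 5 4 2 6) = [5, 1, 6, 3, 2, 4, 0]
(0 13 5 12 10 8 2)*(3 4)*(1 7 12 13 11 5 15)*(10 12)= [11, 7, 0, 4, 3, 13, 6, 10, 2, 9, 8, 5, 12, 15, 14, 1]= (0 11 5 13 15 1 7 10 8 2)(3 4)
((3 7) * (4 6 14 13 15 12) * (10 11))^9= (3 7)(4 13)(6 15)(10 11)(12 14)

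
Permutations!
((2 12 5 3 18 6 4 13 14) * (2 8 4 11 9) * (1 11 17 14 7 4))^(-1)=((1 11 9 2 12 5 3 18 6 17 14 8)(4 13 7))^(-1)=(1 8 14 17 6 18 3 5 12 2 9 11)(4 7 13)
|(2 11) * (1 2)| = 3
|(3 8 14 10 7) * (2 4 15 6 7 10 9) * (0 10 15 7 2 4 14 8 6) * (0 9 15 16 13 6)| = |(0 10 16 13 6 2 14 15 9 4 7 3)| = 12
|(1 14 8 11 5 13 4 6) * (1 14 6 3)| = 9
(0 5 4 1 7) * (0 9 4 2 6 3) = (0 5 2 6 3)(1 7 9 4) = [5, 7, 6, 0, 1, 2, 3, 9, 8, 4]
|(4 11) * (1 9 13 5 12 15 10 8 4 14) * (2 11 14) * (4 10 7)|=18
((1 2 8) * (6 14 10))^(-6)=(14)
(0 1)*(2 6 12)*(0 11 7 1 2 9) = [2, 11, 6, 3, 4, 5, 12, 1, 8, 0, 10, 7, 9] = (0 2 6 12 9)(1 11 7)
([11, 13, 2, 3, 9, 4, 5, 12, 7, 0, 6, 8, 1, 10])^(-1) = (0 9 4 5 6 10 13 1 12 7 8 11)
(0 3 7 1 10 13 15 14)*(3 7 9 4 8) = [7, 10, 2, 9, 8, 5, 6, 1, 3, 4, 13, 11, 12, 15, 0, 14] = (0 7 1 10 13 15 14)(3 9 4 8)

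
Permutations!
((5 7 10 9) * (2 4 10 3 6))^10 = (2 10 5 3)(4 9 7 6)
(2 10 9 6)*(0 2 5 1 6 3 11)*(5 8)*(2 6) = (0 6 8 5 1 2 10 9 3 11) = [6, 2, 10, 11, 4, 1, 8, 7, 5, 3, 9, 0]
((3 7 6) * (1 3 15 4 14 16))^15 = (1 16 14 4 15 6 7 3)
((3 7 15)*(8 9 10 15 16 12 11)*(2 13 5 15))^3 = ((2 13 5 15 3 7 16 12 11 8 9 10))^3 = (2 15 16 8)(3 12 9 13)(5 7 11 10)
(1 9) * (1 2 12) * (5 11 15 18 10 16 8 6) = (1 9 2 12)(5 11 15 18 10 16 8 6) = [0, 9, 12, 3, 4, 11, 5, 7, 6, 2, 16, 15, 1, 13, 14, 18, 8, 17, 10]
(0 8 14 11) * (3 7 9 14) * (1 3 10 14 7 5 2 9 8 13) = [13, 3, 9, 5, 4, 2, 6, 8, 10, 7, 14, 0, 12, 1, 11] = (0 13 1 3 5 2 9 7 8 10 14 11)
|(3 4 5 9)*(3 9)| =3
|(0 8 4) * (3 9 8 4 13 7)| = 10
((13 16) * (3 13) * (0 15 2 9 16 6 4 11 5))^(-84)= ((0 15 2 9 16 3 13 6 4 11 5))^(-84)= (0 16 4 15 3 11 2 13 5 9 6)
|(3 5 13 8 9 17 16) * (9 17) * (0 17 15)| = 8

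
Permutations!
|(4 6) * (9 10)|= |(4 6)(9 10)|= 2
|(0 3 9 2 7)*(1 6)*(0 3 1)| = |(0 1 6)(2 7 3 9)| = 12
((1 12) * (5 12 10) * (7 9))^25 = (1 10 5 12)(7 9)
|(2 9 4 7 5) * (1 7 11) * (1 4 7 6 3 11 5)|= |(1 6 3 11 4 5 2 9 7)|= 9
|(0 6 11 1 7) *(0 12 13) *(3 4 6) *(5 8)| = |(0 3 4 6 11 1 7 12 13)(5 8)| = 18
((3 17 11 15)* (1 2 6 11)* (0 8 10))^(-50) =(0 8 10)(1 17 3 15 11 6 2)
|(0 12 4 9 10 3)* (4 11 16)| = |(0 12 11 16 4 9 10 3)| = 8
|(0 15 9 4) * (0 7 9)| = |(0 15)(4 7 9)| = 6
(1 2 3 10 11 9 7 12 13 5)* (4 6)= (1 2 3 10 11 9 7 12 13 5)(4 6)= [0, 2, 3, 10, 6, 1, 4, 12, 8, 7, 11, 9, 13, 5]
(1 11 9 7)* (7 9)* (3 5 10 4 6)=[0, 11, 2, 5, 6, 10, 3, 1, 8, 9, 4, 7]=(1 11 7)(3 5 10 4 6)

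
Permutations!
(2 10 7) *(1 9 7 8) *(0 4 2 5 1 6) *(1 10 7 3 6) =[4, 9, 7, 6, 2, 10, 0, 5, 1, 3, 8] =(0 4 2 7 5 10 8 1 9 3 6)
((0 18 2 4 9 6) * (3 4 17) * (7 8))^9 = ((0 18 2 17 3 4 9 6)(7 8))^9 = (0 18 2 17 3 4 9 6)(7 8)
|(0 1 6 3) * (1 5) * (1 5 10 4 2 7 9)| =9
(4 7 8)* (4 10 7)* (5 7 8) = (5 7)(8 10) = [0, 1, 2, 3, 4, 7, 6, 5, 10, 9, 8]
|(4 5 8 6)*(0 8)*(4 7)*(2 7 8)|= 10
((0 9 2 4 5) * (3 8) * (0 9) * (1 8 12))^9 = (1 8 3 12)(2 4 5 9)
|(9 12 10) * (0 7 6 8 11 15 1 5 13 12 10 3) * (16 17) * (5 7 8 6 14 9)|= 26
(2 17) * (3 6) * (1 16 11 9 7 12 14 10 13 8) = (1 16 11 9 7 12 14 10 13 8)(2 17)(3 6) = [0, 16, 17, 6, 4, 5, 3, 12, 1, 7, 13, 9, 14, 8, 10, 15, 11, 2]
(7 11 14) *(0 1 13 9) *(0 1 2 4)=(0 2 4)(1 13 9)(7 11 14)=[2, 13, 4, 3, 0, 5, 6, 11, 8, 1, 10, 14, 12, 9, 7]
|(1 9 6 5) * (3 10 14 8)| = 4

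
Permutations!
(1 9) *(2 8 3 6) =[0, 9, 8, 6, 4, 5, 2, 7, 3, 1] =(1 9)(2 8 3 6)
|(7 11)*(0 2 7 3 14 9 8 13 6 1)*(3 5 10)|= 13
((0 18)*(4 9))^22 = (18)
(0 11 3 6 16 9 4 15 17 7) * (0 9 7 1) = [11, 0, 2, 6, 15, 5, 16, 9, 8, 4, 10, 3, 12, 13, 14, 17, 7, 1] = (0 11 3 6 16 7 9 4 15 17 1)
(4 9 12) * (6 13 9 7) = (4 7 6 13 9 12) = [0, 1, 2, 3, 7, 5, 13, 6, 8, 12, 10, 11, 4, 9]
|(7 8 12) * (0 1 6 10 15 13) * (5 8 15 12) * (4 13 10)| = 20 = |(0 1 6 4 13)(5 8)(7 15 10 12)|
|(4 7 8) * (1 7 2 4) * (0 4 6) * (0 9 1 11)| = |(0 4 2 6 9 1 7 8 11)| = 9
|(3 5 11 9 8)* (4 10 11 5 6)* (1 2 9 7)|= 10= |(1 2 9 8 3 6 4 10 11 7)|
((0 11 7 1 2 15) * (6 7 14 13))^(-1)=(0 15 2 1 7 6 13 14 11)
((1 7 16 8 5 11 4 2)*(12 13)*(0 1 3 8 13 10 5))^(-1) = (0 8 3 2 4 11 5 10 12 13 16 7 1)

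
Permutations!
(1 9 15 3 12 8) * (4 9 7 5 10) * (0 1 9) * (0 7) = [1, 0, 2, 12, 7, 10, 6, 5, 9, 15, 4, 11, 8, 13, 14, 3] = (0 1)(3 12 8 9 15)(4 7 5 10)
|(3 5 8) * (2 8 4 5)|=6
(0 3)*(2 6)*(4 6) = (0 3)(2 4 6) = [3, 1, 4, 0, 6, 5, 2]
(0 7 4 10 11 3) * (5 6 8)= (0 7 4 10 11 3)(5 6 8)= [7, 1, 2, 0, 10, 6, 8, 4, 5, 9, 11, 3]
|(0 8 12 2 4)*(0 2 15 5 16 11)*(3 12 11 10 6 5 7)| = 12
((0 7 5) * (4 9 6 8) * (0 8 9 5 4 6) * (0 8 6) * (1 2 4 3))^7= (0 6 2 7 9 4 3 8 5 1)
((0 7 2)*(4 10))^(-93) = (4 10)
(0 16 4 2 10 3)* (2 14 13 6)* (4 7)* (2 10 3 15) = (0 16 7 4 14 13 6 10 15 2 3) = [16, 1, 3, 0, 14, 5, 10, 4, 8, 9, 15, 11, 12, 6, 13, 2, 7]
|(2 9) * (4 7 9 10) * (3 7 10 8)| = 10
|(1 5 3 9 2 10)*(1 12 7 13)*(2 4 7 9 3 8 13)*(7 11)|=28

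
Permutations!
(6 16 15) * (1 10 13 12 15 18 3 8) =(1 10 13 12 15 6 16 18 3 8) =[0, 10, 2, 8, 4, 5, 16, 7, 1, 9, 13, 11, 15, 12, 14, 6, 18, 17, 3]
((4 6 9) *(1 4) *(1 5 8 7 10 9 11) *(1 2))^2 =((1 4 6 11 2)(5 8 7 10 9))^2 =(1 6 2 4 11)(5 7 9 8 10)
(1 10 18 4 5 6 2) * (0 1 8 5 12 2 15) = (0 1 10 18 4 12 2 8 5 6 15) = [1, 10, 8, 3, 12, 6, 15, 7, 5, 9, 18, 11, 2, 13, 14, 0, 16, 17, 4]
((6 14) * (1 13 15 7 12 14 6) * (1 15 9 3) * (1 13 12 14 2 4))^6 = ((1 12 2 4)(3 13 9)(7 14 15))^6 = (15)(1 2)(4 12)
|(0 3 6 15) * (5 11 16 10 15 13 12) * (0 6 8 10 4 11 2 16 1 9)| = |(0 3 8 10 15 6 13 12 5 2 16 4 11 1 9)| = 15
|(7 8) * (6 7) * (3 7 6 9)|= |(3 7 8 9)|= 4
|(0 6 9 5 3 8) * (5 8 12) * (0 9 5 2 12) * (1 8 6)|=14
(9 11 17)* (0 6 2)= (0 6 2)(9 11 17)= [6, 1, 0, 3, 4, 5, 2, 7, 8, 11, 10, 17, 12, 13, 14, 15, 16, 9]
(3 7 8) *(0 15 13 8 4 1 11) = (0 15 13 8 3 7 4 1 11) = [15, 11, 2, 7, 1, 5, 6, 4, 3, 9, 10, 0, 12, 8, 14, 13]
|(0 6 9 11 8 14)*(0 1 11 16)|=4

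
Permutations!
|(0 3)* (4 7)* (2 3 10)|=|(0 10 2 3)(4 7)|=4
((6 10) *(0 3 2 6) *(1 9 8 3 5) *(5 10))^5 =(0 10)(1 6 3 9 5 2 8)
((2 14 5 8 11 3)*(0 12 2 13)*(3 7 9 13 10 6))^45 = ((0 12 2 14 5 8 11 7 9 13)(3 10 6))^45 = (0 8)(2 7)(5 13)(9 14)(11 12)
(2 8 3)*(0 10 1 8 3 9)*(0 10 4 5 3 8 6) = (0 4 5 3 2 8 9 10 1 6) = [4, 6, 8, 2, 5, 3, 0, 7, 9, 10, 1]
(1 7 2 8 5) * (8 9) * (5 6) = (1 7 2 9 8 6 5) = [0, 7, 9, 3, 4, 1, 5, 2, 6, 8]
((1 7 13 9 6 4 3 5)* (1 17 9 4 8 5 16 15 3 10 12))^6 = (5 17 9 6 8)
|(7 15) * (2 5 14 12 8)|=|(2 5 14 12 8)(7 15)|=10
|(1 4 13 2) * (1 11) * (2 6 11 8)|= |(1 4 13 6 11)(2 8)|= 10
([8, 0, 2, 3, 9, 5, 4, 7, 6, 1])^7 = (0 8 6 4 9 1)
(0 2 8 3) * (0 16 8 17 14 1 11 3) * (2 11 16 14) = (0 11 3 14 1 16 8)(2 17) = [11, 16, 17, 14, 4, 5, 6, 7, 0, 9, 10, 3, 12, 13, 1, 15, 8, 2]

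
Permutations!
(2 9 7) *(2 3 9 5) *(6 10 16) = [0, 1, 5, 9, 4, 2, 10, 3, 8, 7, 16, 11, 12, 13, 14, 15, 6] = (2 5)(3 9 7)(6 10 16)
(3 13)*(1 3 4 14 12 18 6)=(1 3 13 4 14 12 18 6)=[0, 3, 2, 13, 14, 5, 1, 7, 8, 9, 10, 11, 18, 4, 12, 15, 16, 17, 6]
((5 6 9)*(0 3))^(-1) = (0 3)(5 9 6)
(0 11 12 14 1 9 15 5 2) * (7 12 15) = (0 11 15 5 2)(1 9 7 12 14) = [11, 9, 0, 3, 4, 2, 6, 12, 8, 7, 10, 15, 14, 13, 1, 5]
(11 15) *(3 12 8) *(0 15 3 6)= (0 15 11 3 12 8 6)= [15, 1, 2, 12, 4, 5, 0, 7, 6, 9, 10, 3, 8, 13, 14, 11]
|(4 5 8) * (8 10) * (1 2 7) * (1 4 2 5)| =|(1 5 10 8 2 7 4)| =7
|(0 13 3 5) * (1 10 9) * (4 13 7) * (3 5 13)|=|(0 7 4 3 13 5)(1 10 9)|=6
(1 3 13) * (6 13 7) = (1 3 7 6 13) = [0, 3, 2, 7, 4, 5, 13, 6, 8, 9, 10, 11, 12, 1]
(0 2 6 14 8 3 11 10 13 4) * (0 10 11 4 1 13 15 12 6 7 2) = (1 13)(2 7)(3 4 10 15 12 6 14 8) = [0, 13, 7, 4, 10, 5, 14, 2, 3, 9, 15, 11, 6, 1, 8, 12]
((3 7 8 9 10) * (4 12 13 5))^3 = (3 9 7 10 8)(4 5 13 12)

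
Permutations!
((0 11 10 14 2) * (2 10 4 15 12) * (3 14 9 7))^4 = ((0 11 4 15 12 2)(3 14 10 9 7))^4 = (0 12 4)(2 15 11)(3 7 9 10 14)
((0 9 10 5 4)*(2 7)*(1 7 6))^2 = (0 10 4 9 5)(1 2)(6 7)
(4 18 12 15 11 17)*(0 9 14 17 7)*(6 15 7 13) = (0 9 14 17 4 18 12 7)(6 15 11 13) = [9, 1, 2, 3, 18, 5, 15, 0, 8, 14, 10, 13, 7, 6, 17, 11, 16, 4, 12]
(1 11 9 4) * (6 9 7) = [0, 11, 2, 3, 1, 5, 9, 6, 8, 4, 10, 7] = (1 11 7 6 9 4)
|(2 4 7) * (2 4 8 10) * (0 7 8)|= |(0 7 4 8 10 2)|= 6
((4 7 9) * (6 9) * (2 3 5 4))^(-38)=(2 7 3 6 5 9 4)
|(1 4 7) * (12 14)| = 6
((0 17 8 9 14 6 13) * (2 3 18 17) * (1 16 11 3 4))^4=(0 16 17 6 4 3 9)(1 18 14 2 11 8 13)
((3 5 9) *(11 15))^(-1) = (3 9 5)(11 15)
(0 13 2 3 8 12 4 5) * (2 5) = (0 13 5)(2 3 8 12 4) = [13, 1, 3, 8, 2, 0, 6, 7, 12, 9, 10, 11, 4, 5]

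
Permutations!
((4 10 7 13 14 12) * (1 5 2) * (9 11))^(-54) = ((1 5 2)(4 10 7 13 14 12)(9 11))^(-54) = (14)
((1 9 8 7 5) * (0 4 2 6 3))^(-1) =((0 4 2 6 3)(1 9 8 7 5))^(-1) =(0 3 6 2 4)(1 5 7 8 9)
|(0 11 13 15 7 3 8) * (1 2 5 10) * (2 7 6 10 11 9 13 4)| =20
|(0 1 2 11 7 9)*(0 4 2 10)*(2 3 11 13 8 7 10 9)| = |(0 1 9 4 3 11 10)(2 13 8 7)| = 28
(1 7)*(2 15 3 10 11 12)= (1 7)(2 15 3 10 11 12)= [0, 7, 15, 10, 4, 5, 6, 1, 8, 9, 11, 12, 2, 13, 14, 3]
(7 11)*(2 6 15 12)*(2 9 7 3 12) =(2 6 15)(3 12 9 7 11) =[0, 1, 6, 12, 4, 5, 15, 11, 8, 7, 10, 3, 9, 13, 14, 2]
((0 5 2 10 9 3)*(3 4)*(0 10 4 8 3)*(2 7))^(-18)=(0 7 4 5 2)(3 9)(8 10)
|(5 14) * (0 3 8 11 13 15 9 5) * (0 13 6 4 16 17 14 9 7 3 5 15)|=14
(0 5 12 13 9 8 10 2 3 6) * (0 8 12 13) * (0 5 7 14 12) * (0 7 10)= (0 10 2 3 6 8)(5 13 9 7 14 12)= [10, 1, 3, 6, 4, 13, 8, 14, 0, 7, 2, 11, 5, 9, 12]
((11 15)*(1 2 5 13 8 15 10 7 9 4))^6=(1 11 2 10 5 7 13 9 8 4 15)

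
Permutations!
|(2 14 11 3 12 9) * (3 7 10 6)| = |(2 14 11 7 10 6 3 12 9)| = 9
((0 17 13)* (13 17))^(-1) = (17)(0 13)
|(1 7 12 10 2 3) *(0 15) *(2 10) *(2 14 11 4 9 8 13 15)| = 13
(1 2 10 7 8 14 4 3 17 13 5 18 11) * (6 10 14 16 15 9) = (1 2 14 4 3 17 13 5 18 11)(6 10 7 8 16 15 9) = [0, 2, 14, 17, 3, 18, 10, 8, 16, 6, 7, 1, 12, 5, 4, 9, 15, 13, 11]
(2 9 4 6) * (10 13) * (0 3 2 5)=(0 3 2 9 4 6 5)(10 13)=[3, 1, 9, 2, 6, 0, 5, 7, 8, 4, 13, 11, 12, 10]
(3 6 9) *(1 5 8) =(1 5 8)(3 6 9) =[0, 5, 2, 6, 4, 8, 9, 7, 1, 3]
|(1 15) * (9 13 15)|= |(1 9 13 15)|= 4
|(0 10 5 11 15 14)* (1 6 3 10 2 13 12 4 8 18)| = 15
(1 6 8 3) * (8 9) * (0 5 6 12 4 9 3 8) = [5, 12, 2, 1, 9, 6, 3, 7, 8, 0, 10, 11, 4] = (0 5 6 3 1 12 4 9)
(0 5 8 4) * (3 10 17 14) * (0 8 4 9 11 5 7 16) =(0 7 16)(3 10 17 14)(4 8 9 11 5) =[7, 1, 2, 10, 8, 4, 6, 16, 9, 11, 17, 5, 12, 13, 3, 15, 0, 14]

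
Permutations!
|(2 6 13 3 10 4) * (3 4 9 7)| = |(2 6 13 4)(3 10 9 7)| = 4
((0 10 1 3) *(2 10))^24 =(0 3 1 10 2)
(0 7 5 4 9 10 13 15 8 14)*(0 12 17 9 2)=(0 7 5 4 2)(8 14 12 17 9 10 13 15)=[7, 1, 0, 3, 2, 4, 6, 5, 14, 10, 13, 11, 17, 15, 12, 8, 16, 9]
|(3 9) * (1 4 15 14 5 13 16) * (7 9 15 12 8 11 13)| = |(1 4 12 8 11 13 16)(3 15 14 5 7 9)| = 42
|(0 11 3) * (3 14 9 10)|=6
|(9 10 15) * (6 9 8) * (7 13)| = |(6 9 10 15 8)(7 13)| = 10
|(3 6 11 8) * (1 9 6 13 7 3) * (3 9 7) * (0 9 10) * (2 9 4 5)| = 22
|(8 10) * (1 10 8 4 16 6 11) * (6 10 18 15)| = |(1 18 15 6 11)(4 16 10)| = 15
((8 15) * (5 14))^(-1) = (5 14)(8 15)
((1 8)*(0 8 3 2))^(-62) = ((0 8 1 3 2))^(-62) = (0 3 8 2 1)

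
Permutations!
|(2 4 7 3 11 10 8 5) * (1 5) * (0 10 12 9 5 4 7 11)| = |(0 10 8 1 4 11 12 9 5 2 7 3)| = 12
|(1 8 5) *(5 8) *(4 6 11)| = 6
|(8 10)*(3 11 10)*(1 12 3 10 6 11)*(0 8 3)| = 6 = |(0 8 10 3 1 12)(6 11)|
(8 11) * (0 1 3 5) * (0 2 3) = (0 1)(2 3 5)(8 11) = [1, 0, 3, 5, 4, 2, 6, 7, 11, 9, 10, 8]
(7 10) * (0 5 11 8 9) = [5, 1, 2, 3, 4, 11, 6, 10, 9, 0, 7, 8] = (0 5 11 8 9)(7 10)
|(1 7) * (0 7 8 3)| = |(0 7 1 8 3)| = 5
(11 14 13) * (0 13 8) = (0 13 11 14 8) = [13, 1, 2, 3, 4, 5, 6, 7, 0, 9, 10, 14, 12, 11, 8]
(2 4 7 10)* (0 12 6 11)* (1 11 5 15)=[12, 11, 4, 3, 7, 15, 5, 10, 8, 9, 2, 0, 6, 13, 14, 1]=(0 12 6 5 15 1 11)(2 4 7 10)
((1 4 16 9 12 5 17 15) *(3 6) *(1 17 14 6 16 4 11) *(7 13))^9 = (1 11)(3 9 5 6 16 12 14)(7 13)(15 17)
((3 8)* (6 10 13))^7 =((3 8)(6 10 13))^7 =(3 8)(6 10 13)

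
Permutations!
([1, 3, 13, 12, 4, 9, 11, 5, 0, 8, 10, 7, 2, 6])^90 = [6, 11, 9, 7, 4, 12, 0, 3, 13, 2, 10, 1, 5, 8]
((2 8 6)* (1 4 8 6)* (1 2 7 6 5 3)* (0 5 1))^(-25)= ((0 5 3)(1 4 8 2)(6 7))^(-25)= (0 3 5)(1 2 8 4)(6 7)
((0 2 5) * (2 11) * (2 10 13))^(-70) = (0 10 2)(5 11 13)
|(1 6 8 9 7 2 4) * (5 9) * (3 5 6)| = |(1 3 5 9 7 2 4)(6 8)| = 14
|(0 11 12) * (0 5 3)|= 5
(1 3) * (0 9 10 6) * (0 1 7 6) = (0 9 10)(1 3 7 6) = [9, 3, 2, 7, 4, 5, 1, 6, 8, 10, 0]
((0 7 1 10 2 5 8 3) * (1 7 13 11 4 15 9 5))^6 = ((0 13 11 4 15 9 5 8 3)(1 10 2))^6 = (0 5 4)(3 9 11)(8 15 13)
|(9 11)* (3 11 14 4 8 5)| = 7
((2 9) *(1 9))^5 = (1 2 9)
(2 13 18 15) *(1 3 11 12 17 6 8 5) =(1 3 11 12 17 6 8 5)(2 13 18 15) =[0, 3, 13, 11, 4, 1, 8, 7, 5, 9, 10, 12, 17, 18, 14, 2, 16, 6, 15]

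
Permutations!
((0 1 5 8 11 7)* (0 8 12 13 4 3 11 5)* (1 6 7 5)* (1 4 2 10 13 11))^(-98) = (2 10 13)(5 12 11)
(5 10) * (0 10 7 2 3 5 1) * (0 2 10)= [0, 2, 3, 5, 4, 7, 6, 10, 8, 9, 1]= (1 2 3 5 7 10)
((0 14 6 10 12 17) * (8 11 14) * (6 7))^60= ((0 8 11 14 7 6 10 12 17))^60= (0 10 14)(6 11 17)(7 8 12)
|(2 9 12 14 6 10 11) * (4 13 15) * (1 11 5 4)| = 12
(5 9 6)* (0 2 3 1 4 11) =(0 2 3 1 4 11)(5 9 6) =[2, 4, 3, 1, 11, 9, 5, 7, 8, 6, 10, 0]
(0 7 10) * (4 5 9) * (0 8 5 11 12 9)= (0 7 10 8 5)(4 11 12 9)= [7, 1, 2, 3, 11, 0, 6, 10, 5, 4, 8, 12, 9]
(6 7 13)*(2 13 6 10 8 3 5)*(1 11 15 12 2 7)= [0, 11, 13, 5, 4, 7, 1, 6, 3, 9, 8, 15, 2, 10, 14, 12]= (1 11 15 12 2 13 10 8 3 5 7 6)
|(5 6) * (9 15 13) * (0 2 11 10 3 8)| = |(0 2 11 10 3 8)(5 6)(9 15 13)| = 6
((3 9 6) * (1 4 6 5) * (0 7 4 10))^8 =(0 10 1 5 9 3 6 4 7)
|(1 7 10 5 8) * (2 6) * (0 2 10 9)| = 9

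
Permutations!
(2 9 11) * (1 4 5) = (1 4 5)(2 9 11) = [0, 4, 9, 3, 5, 1, 6, 7, 8, 11, 10, 2]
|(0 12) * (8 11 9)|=|(0 12)(8 11 9)|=6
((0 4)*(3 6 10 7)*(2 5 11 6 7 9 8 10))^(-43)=((0 4)(2 5 11 6)(3 7)(8 10 9))^(-43)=(0 4)(2 5 11 6)(3 7)(8 9 10)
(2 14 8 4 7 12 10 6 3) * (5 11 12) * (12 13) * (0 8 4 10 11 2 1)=(0 8 10 6 3 1)(2 14 4 7 5)(11 13 12)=[8, 0, 14, 1, 7, 2, 3, 5, 10, 9, 6, 13, 11, 12, 4]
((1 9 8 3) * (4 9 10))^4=(1 8 4)(3 9 10)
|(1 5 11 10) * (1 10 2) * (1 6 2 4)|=4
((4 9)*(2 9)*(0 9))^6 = (0 4)(2 9) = ((0 9 4 2))^6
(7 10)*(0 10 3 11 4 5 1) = (0 10 7 3 11 4 5 1) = [10, 0, 2, 11, 5, 1, 6, 3, 8, 9, 7, 4]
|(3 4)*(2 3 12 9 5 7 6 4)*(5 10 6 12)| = |(2 3)(4 5 7 12 9 10 6)| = 14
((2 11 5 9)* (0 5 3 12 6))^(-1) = (0 6 12 3 11 2 9 5) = ((0 5 9 2 11 3 12 6))^(-1)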